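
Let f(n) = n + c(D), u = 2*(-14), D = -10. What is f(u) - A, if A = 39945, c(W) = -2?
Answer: -39975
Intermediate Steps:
u = -28
f(n) = -2 + n (f(n) = n - 2 = -2 + n)
f(u) - A = (-2 - 28) - 1*39945 = -30 - 39945 = -39975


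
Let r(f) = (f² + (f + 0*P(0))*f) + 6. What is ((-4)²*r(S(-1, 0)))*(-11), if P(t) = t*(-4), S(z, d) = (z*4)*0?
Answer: -1056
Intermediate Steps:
S(z, d) = 0 (S(z, d) = (4*z)*0 = 0)
P(t) = -4*t
r(f) = 6 + 2*f² (r(f) = (f² + (f + 0*(-4*0))*f) + 6 = (f² + (f + 0*0)*f) + 6 = (f² + (f + 0)*f) + 6 = (f² + f*f) + 6 = (f² + f²) + 6 = 2*f² + 6 = 6 + 2*f²)
((-4)²*r(S(-1, 0)))*(-11) = ((-4)²*(6 + 2*0²))*(-11) = (16*(6 + 2*0))*(-11) = (16*(6 + 0))*(-11) = (16*6)*(-11) = 96*(-11) = -1056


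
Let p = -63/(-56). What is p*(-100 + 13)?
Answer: -783/8 ≈ -97.875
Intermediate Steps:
p = 9/8 (p = -63*(-1/56) = 9/8 ≈ 1.1250)
p*(-100 + 13) = 9*(-100 + 13)/8 = (9/8)*(-87) = -783/8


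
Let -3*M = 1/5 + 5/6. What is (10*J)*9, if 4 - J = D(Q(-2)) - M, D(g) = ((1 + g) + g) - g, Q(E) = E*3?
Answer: 779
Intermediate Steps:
Q(E) = 3*E
D(g) = 1 + g (D(g) = (1 + 2*g) - g = 1 + g)
M = -31/90 (M = -(1/5 + 5/6)/3 = -(1*(⅕) + 5*(⅙))/3 = -(⅕ + ⅚)/3 = -⅓*31/30 = -31/90 ≈ -0.34444)
J = 779/90 (J = 4 - ((1 + 3*(-2)) - 1*(-31/90)) = 4 - ((1 - 6) + 31/90) = 4 - (-5 + 31/90) = 4 - 1*(-419/90) = 4 + 419/90 = 779/90 ≈ 8.6555)
(10*J)*9 = (10*(779/90))*9 = (779/9)*9 = 779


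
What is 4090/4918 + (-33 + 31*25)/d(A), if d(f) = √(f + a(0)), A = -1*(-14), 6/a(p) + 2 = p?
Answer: 2045/2459 + 742*√11/11 ≈ 224.55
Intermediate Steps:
a(p) = 6/(-2 + p)
A = 14
d(f) = √(-3 + f) (d(f) = √(f + 6/(-2 + 0)) = √(f + 6/(-2)) = √(f + 6*(-½)) = √(f - 3) = √(-3 + f))
4090/4918 + (-33 + 31*25)/d(A) = 4090/4918 + (-33 + 31*25)/(√(-3 + 14)) = 4090*(1/4918) + (-33 + 775)/(√11) = 2045/2459 + 742*(√11/11) = 2045/2459 + 742*√11/11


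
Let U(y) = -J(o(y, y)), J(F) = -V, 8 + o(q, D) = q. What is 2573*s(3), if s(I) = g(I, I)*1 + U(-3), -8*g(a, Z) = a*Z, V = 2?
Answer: 18011/8 ≈ 2251.4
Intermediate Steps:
o(q, D) = -8 + q
J(F) = -2 (J(F) = -1*2 = -2)
g(a, Z) = -Z*a/8 (g(a, Z) = -a*Z/8 = -Z*a/8)
U(y) = 2 (U(y) = -1*(-2) = 2)
s(I) = 2 - I²/8 (s(I) = -I*I/8*1 + 2 = -I²/8*1 + 2 = -I²/8 + 2 = 2 - I²/8)
2573*s(3) = 2573*(2 - ⅛*3²) = 2573*(2 - ⅛*9) = 2573*(2 - 9/8) = 2573*(7/8) = 18011/8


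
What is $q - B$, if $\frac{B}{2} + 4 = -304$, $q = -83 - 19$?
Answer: $514$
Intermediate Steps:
$q = -102$
$B = -616$ ($B = -8 + 2 \left(-304\right) = -8 - 608 = -616$)
$q - B = -102 - -616 = -102 + 616 = 514$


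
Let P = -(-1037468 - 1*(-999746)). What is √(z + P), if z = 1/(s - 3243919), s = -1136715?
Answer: √723883453910683598/4380634 ≈ 194.22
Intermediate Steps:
z = -1/4380634 (z = 1/(-1136715 - 3243919) = 1/(-4380634) = -1/4380634 ≈ -2.2828e-7)
P = 37722 (P = -(-1037468 + 999746) = -1*(-37722) = 37722)
√(z + P) = √(-1/4380634 + 37722) = √(165246275747/4380634) = √723883453910683598/4380634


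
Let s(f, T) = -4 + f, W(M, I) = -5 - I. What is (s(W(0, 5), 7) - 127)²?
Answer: 19881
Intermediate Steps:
(s(W(0, 5), 7) - 127)² = ((-4 + (-5 - 1*5)) - 127)² = ((-4 + (-5 - 5)) - 127)² = ((-4 - 10) - 127)² = (-14 - 127)² = (-141)² = 19881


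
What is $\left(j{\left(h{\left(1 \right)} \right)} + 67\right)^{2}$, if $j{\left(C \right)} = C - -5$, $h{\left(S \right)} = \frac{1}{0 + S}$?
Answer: $5329$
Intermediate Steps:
$h{\left(S \right)} = \frac{1}{S}$
$j{\left(C \right)} = 5 + C$ ($j{\left(C \right)} = C + 5 = 5 + C$)
$\left(j{\left(h{\left(1 \right)} \right)} + 67\right)^{2} = \left(\left(5 + 1^{-1}\right) + 67\right)^{2} = \left(\left(5 + 1\right) + 67\right)^{2} = \left(6 + 67\right)^{2} = 73^{2} = 5329$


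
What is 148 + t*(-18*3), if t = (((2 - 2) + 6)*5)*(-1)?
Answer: 1768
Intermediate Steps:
t = -30 (t = ((0 + 6)*5)*(-1) = (6*5)*(-1) = 30*(-1) = -30)
148 + t*(-18*3) = 148 - (-540)*3 = 148 - 30*(-54) = 148 + 1620 = 1768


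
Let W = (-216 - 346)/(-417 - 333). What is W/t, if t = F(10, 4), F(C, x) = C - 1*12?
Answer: -281/750 ≈ -0.37467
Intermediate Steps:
F(C, x) = -12 + C (F(C, x) = C - 12 = -12 + C)
t = -2 (t = -12 + 10 = -2)
W = 281/375 (W = -562/(-750) = -562*(-1/750) = 281/375 ≈ 0.74933)
W/t = (281/375)/(-2) = (281/375)*(-½) = -281/750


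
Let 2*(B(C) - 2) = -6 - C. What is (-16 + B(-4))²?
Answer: 225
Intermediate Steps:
B(C) = -1 - C/2 (B(C) = 2 + (-6 - C)/2 = 2 + (-3 - C/2) = -1 - C/2)
(-16 + B(-4))² = (-16 + (-1 - ½*(-4)))² = (-16 + (-1 + 2))² = (-16 + 1)² = (-15)² = 225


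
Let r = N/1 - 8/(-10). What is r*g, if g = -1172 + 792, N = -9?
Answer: 3116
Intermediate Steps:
g = -380
r = -41/5 (r = -9/1 - 8/(-10) = -9*1 - 8*(-⅒) = -9 + ⅘ = -41/5 ≈ -8.2000)
r*g = -41/5*(-380) = 3116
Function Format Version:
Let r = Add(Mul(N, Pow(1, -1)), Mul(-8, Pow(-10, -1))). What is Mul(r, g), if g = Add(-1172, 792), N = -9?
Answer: 3116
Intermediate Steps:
g = -380
r = Rational(-41, 5) (r = Add(Mul(-9, Pow(1, -1)), Mul(-8, Pow(-10, -1))) = Add(Mul(-9, 1), Mul(-8, Rational(-1, 10))) = Add(-9, Rational(4, 5)) = Rational(-41, 5) ≈ -8.2000)
Mul(r, g) = Mul(Rational(-41, 5), -380) = 3116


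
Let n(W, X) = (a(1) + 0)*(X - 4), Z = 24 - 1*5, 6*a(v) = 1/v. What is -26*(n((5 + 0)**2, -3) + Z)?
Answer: -1391/3 ≈ -463.67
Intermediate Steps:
a(v) = 1/(6*v)
Z = 19 (Z = 24 - 5 = 19)
n(W, X) = -2/3 + X/6 (n(W, X) = ((1/6)/1 + 0)*(X - 4) = ((1/6)*1 + 0)*(-4 + X) = (1/6 + 0)*(-4 + X) = (-4 + X)/6 = -2/3 + X/6)
-26*(n((5 + 0)**2, -3) + Z) = -26*((-2/3 + (1/6)*(-3)) + 19) = -26*((-2/3 - 1/2) + 19) = -26*(-7/6 + 19) = -26*107/6 = -1391/3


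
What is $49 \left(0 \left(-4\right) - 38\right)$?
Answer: $-1862$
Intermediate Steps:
$49 \left(0 \left(-4\right) - 38\right) = 49 \left(0 - 38\right) = 49 \left(-38\right) = -1862$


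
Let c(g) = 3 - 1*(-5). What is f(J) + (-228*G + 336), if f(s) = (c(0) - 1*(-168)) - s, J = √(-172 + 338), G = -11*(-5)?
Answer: -12028 - √166 ≈ -12041.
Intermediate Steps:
G = 55
c(g) = 8 (c(g) = 3 + 5 = 8)
J = √166 ≈ 12.884
f(s) = 176 - s (f(s) = (8 - 1*(-168)) - s = (8 + 168) - s = 176 - s)
f(J) + (-228*G + 336) = (176 - √166) + (-228*55 + 336) = (176 - √166) + (-12540 + 336) = (176 - √166) - 12204 = -12028 - √166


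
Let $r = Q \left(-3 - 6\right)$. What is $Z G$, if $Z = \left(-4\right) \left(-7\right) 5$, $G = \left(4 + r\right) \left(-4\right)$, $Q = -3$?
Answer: $-17360$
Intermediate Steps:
$r = 27$ ($r = - 3 \left(-3 - 6\right) = \left(-3\right) \left(-9\right) = 27$)
$G = -124$ ($G = \left(4 + 27\right) \left(-4\right) = 31 \left(-4\right) = -124$)
$Z = 140$ ($Z = 28 \cdot 5 = 140$)
$Z G = 140 \left(-124\right) = -17360$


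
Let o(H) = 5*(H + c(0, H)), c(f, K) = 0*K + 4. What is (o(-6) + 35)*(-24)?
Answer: -600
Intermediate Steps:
c(f, K) = 4 (c(f, K) = 0 + 4 = 4)
o(H) = 20 + 5*H (o(H) = 5*(H + 4) = 5*(4 + H) = 20 + 5*H)
(o(-6) + 35)*(-24) = ((20 + 5*(-6)) + 35)*(-24) = ((20 - 30) + 35)*(-24) = (-10 + 35)*(-24) = 25*(-24) = -600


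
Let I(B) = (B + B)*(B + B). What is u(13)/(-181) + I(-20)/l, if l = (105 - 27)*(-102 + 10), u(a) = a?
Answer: -47861/162357 ≈ -0.29479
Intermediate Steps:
I(B) = 4*B² (I(B) = (2*B)*(2*B) = 4*B²)
l = -7176 (l = 78*(-92) = -7176)
u(13)/(-181) + I(-20)/l = 13/(-181) + (4*(-20)²)/(-7176) = 13*(-1/181) + (4*400)*(-1/7176) = -13/181 + 1600*(-1/7176) = -13/181 - 200/897 = -47861/162357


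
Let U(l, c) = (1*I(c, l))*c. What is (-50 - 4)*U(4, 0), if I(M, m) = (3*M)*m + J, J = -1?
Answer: 0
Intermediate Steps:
I(M, m) = -1 + 3*M*m (I(M, m) = (3*M)*m - 1 = 3*M*m - 1 = -1 + 3*M*m)
U(l, c) = c*(-1 + 3*c*l) (U(l, c) = (1*(-1 + 3*c*l))*c = (-1 + 3*c*l)*c = c*(-1 + 3*c*l))
(-50 - 4)*U(4, 0) = (-50 - 4)*(0*(-1 + 3*0*4)) = -0*(-1 + 0) = -0*(-1) = -54*0 = 0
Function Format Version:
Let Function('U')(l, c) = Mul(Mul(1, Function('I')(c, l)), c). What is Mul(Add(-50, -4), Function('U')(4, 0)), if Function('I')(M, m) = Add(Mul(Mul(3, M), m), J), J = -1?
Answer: 0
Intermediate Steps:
Function('I')(M, m) = Add(-1, Mul(3, M, m)) (Function('I')(M, m) = Add(Mul(Mul(3, M), m), -1) = Add(Mul(3, M, m), -1) = Add(-1, Mul(3, M, m)))
Function('U')(l, c) = Mul(c, Add(-1, Mul(3, c, l))) (Function('U')(l, c) = Mul(Mul(1, Add(-1, Mul(3, c, l))), c) = Mul(Add(-1, Mul(3, c, l)), c) = Mul(c, Add(-1, Mul(3, c, l))))
Mul(Add(-50, -4), Function('U')(4, 0)) = Mul(Add(-50, -4), Mul(0, Add(-1, Mul(3, 0, 4)))) = Mul(-54, Mul(0, Add(-1, 0))) = Mul(-54, Mul(0, -1)) = Mul(-54, 0) = 0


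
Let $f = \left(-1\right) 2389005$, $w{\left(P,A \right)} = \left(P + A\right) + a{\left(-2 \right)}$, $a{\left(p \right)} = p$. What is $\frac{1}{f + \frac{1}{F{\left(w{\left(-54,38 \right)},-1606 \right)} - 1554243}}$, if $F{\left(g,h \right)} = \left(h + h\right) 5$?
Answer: $- \frac{1570303}{3751461718516} \approx -4.1858 \cdot 10^{-7}$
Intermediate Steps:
$w{\left(P,A \right)} = -2 + A + P$ ($w{\left(P,A \right)} = \left(P + A\right) - 2 = \left(A + P\right) - 2 = -2 + A + P$)
$F{\left(g,h \right)} = 10 h$ ($F{\left(g,h \right)} = 2 h 5 = 10 h$)
$f = -2389005$
$\frac{1}{f + \frac{1}{F{\left(w{\left(-54,38 \right)},-1606 \right)} - 1554243}} = \frac{1}{-2389005 + \frac{1}{10 \left(-1606\right) - 1554243}} = \frac{1}{-2389005 + \frac{1}{-16060 - 1554243}} = \frac{1}{-2389005 + \frac{1}{-1570303}} = \frac{1}{-2389005 - \frac{1}{1570303}} = \frac{1}{- \frac{3751461718516}{1570303}} = - \frac{1570303}{3751461718516}$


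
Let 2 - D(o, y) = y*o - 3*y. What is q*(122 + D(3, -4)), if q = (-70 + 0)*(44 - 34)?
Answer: -86800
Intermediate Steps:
D(o, y) = 2 + 3*y - o*y (D(o, y) = 2 - (y*o - 3*y) = 2 - (o*y - 3*y) = 2 - (-3*y + o*y) = 2 + (3*y - o*y) = 2 + 3*y - o*y)
q = -700 (q = -70*10 = -700)
q*(122 + D(3, -4)) = -700*(122 + (2 + 3*(-4) - 1*3*(-4))) = -700*(122 + (2 - 12 + 12)) = -700*(122 + 2) = -700*124 = -86800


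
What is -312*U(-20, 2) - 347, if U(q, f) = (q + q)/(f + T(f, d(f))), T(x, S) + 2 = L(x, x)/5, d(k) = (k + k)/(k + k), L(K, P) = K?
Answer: 30853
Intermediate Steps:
d(k) = 1 (d(k) = (2*k)/((2*k)) = (2*k)*(1/(2*k)) = 1)
T(x, S) = -2 + x/5
U(q, f) = 2*q/(-2 + 6*f/5) (U(q, f) = (q + q)/(f + (-2 + f/5)) = (2*q)/(-2 + 6*f/5) = 2*q/(-2 + 6*f/5))
-312*U(-20, 2) - 347 = -1560*(-20)/(-5 + 3*2) - 347 = -1560*(-20)/(-5 + 6) - 347 = -1560*(-20)/1 - 347 = -1560*(-20) - 347 = -312*(-100) - 347 = 31200 - 347 = 30853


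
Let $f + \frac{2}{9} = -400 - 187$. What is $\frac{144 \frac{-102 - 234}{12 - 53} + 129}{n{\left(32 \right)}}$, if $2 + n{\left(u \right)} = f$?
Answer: $- \frac{483057}{217423} \approx -2.2217$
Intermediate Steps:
$f = - \frac{5285}{9}$ ($f = - \frac{2}{9} - 587 = - \frac{5285}{9} \approx -587.22$)
$n{\left(u \right)} = - \frac{5303}{9}$ ($n{\left(u \right)} = -2 - \frac{5285}{9} = - \frac{5303}{9}$)
$\frac{144 \frac{-102 - 234}{12 - 53} + 129}{n{\left(32 \right)}} = \frac{144 \frac{-102 - 234}{12 - 53} + 129}{- \frac{5303}{9}} = \left(144 \left(- \frac{336}{-41}\right) + 129\right) \left(- \frac{9}{5303}\right) = \left(144 \left(\left(-336\right) \left(- \frac{1}{41}\right)\right) + 129\right) \left(- \frac{9}{5303}\right) = \left(144 \cdot \frac{336}{41} + 129\right) \left(- \frac{9}{5303}\right) = \left(\frac{48384}{41} + 129\right) \left(- \frac{9}{5303}\right) = \frac{53673}{41} \left(- \frac{9}{5303}\right) = - \frac{483057}{217423}$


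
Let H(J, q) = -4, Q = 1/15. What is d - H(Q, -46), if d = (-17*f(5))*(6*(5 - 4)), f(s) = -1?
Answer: 106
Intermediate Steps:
Q = 1/15 ≈ 0.066667
d = 102 (d = (-17*(-1))*(6*(5 - 4)) = 17*(6*1) = 17*6 = 102)
d - H(Q, -46) = 102 - 1*(-4) = 102 + 4 = 106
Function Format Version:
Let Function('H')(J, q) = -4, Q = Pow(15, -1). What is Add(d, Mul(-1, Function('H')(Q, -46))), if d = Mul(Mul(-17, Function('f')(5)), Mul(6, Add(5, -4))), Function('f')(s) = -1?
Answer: 106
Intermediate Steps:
Q = Rational(1, 15) ≈ 0.066667
d = 102 (d = Mul(Mul(-17, -1), Mul(6, Add(5, -4))) = Mul(17, Mul(6, 1)) = Mul(17, 6) = 102)
Add(d, Mul(-1, Function('H')(Q, -46))) = Add(102, Mul(-1, -4)) = Add(102, 4) = 106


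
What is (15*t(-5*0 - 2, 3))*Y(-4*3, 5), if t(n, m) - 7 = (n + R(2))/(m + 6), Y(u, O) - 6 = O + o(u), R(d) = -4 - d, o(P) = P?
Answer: -275/3 ≈ -91.667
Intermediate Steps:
Y(u, O) = 6 + O + u (Y(u, O) = 6 + (O + u) = 6 + O + u)
t(n, m) = 7 + (-6 + n)/(6 + m) (t(n, m) = 7 + (n + (-4 - 1*2))/(m + 6) = 7 + (n + (-4 - 2))/(6 + m) = 7 + (n - 6)/(6 + m) = 7 + (-6 + n)/(6 + m))
(15*t(-5*0 - 2, 3))*Y(-4*3, 5) = (15*((36 + (-5*0 - 2) + 7*3)/(6 + 3)))*(6 + 5 - 4*3) = (15*((36 + (0 - 2) + 21)/9))*(6 + 5 - 12) = (15*((36 - 2 + 21)/9))*(-1) = (15*((⅑)*55))*(-1) = (15*(55/9))*(-1) = (275/3)*(-1) = -275/3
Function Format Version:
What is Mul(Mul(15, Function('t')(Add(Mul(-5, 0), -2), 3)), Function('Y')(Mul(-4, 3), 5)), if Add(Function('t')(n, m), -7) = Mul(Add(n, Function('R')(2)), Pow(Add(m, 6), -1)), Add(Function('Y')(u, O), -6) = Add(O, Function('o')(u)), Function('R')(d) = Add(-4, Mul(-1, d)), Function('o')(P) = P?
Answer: Rational(-275, 3) ≈ -91.667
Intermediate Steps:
Function('Y')(u, O) = Add(6, O, u) (Function('Y')(u, O) = Add(6, Add(O, u)) = Add(6, O, u))
Function('t')(n, m) = Add(7, Mul(Pow(Add(6, m), -1), Add(-6, n))) (Function('t')(n, m) = Add(7, Mul(Add(n, Add(-4, Mul(-1, 2))), Pow(Add(m, 6), -1))) = Add(7, Mul(Add(n, Add(-4, -2)), Pow(Add(6, m), -1))) = Add(7, Mul(Add(n, -6), Pow(Add(6, m), -1))) = Add(7, Mul(Add(-6, n), Pow(Add(6, m), -1))) = Add(7, Mul(Pow(Add(6, m), -1), Add(-6, n))))
Mul(Mul(15, Function('t')(Add(Mul(-5, 0), -2), 3)), Function('Y')(Mul(-4, 3), 5)) = Mul(Mul(15, Mul(Pow(Add(6, 3), -1), Add(36, Add(Mul(-5, 0), -2), Mul(7, 3)))), Add(6, 5, Mul(-4, 3))) = Mul(Mul(15, Mul(Pow(9, -1), Add(36, Add(0, -2), 21))), Add(6, 5, -12)) = Mul(Mul(15, Mul(Rational(1, 9), Add(36, -2, 21))), -1) = Mul(Mul(15, Mul(Rational(1, 9), 55)), -1) = Mul(Mul(15, Rational(55, 9)), -1) = Mul(Rational(275, 3), -1) = Rational(-275, 3)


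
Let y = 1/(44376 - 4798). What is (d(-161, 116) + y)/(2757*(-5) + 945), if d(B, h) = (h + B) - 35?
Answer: 1055413/169393840 ≈ 0.0062305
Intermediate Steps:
y = 1/39578 ≈ 2.5267e-5
d(B, h) = -35 + B + h (d(B, h) = (B + h) - 35 = -35 + B + h)
(d(-161, 116) + y)/(2757*(-5) + 945) = ((-35 - 161 + 116) + 1/39578)/(2757*(-5) + 945) = (-80 + 1/39578)/(-13785 + 945) = -3166239/39578/(-12840) = -3166239/39578*(-1/12840) = 1055413/169393840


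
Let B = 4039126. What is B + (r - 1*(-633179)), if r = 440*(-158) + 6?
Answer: 4602791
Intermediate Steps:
r = -69514 (r = -69520 + 6 = -69514)
B + (r - 1*(-633179)) = 4039126 + (-69514 - 1*(-633179)) = 4039126 + (-69514 + 633179) = 4039126 + 563665 = 4602791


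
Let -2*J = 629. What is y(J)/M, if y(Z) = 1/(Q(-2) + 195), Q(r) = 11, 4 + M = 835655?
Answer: 1/172144106 ≈ 5.8091e-9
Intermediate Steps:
M = 835651 (M = -4 + 835655 = 835651)
J = -629/2 (J = -½*629 = -629/2 ≈ -314.50)
y(Z) = 1/206 (y(Z) = 1/(11 + 195) = 1/206)
y(J)/M = (1/206)/835651 = (1/206)*(1/835651) = 1/172144106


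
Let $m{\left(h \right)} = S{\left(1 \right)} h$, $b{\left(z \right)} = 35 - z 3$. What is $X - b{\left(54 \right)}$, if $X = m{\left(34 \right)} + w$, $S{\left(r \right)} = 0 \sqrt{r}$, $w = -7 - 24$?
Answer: $96$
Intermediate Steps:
$w = -31$ ($w = -7 - 24 = -31$)
$S{\left(r \right)} = 0$
$b{\left(z \right)} = 35 - 3 z$
$m{\left(h \right)} = 0$ ($m{\left(h \right)} = 0 h = 0$)
$X = -31$ ($X = 0 - 31 = -31$)
$X - b{\left(54 \right)} = -31 - \left(35 - 162\right) = -31 - -127 = -31 + 127 = 96$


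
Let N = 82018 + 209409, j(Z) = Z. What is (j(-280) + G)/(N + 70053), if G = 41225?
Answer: 8189/72296 ≈ 0.11327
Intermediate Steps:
N = 291427
(j(-280) + G)/(N + 70053) = (-280 + 41225)/(291427 + 70053) = 40945/361480 = 40945*(1/361480) = 8189/72296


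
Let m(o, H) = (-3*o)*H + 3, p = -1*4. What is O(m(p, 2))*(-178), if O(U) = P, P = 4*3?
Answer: -2136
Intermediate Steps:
p = -4
m(o, H) = 3 - 3*H*o (m(o, H) = -3*H*o + 3 = 3 - 3*H*o)
P = 12
O(U) = 12
O(m(p, 2))*(-178) = 12*(-178) = -2136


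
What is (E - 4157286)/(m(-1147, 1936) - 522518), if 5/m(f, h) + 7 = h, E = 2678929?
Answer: 2851750653/1007937217 ≈ 2.8293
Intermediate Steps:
m(f, h) = 5/(-7 + h)
(E - 4157286)/(m(-1147, 1936) - 522518) = (2678929 - 4157286)/(5/(-7 + 1936) - 522518) = -1478357/(5/1929 - 522518) = -1478357/(-1007937217/1929) = -1478357*(-1929/1007937217) = 2851750653/1007937217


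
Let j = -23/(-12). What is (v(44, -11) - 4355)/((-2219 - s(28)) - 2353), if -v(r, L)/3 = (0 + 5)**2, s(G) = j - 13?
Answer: 53160/54731 ≈ 0.97130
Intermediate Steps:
j = 23/12 (j = -23*(-1/12) = 23/12 ≈ 1.9167)
s(G) = -133/12 (s(G) = 23/12 - 13 = -133/12)
v(r, L) = -75 (v(r, L) = -3*(0 + 5)**2 = -3*5**2 = -3*25 = -75)
(v(44, -11) - 4355)/((-2219 - s(28)) - 2353) = (-75 - 4355)/((-2219 - 1*(-133/12)) - 2353) = -4430/((-2219 + 133/12) - 2353) = -4430/(-26495/12 - 2353) = -4430/(-54731/12) = -4430*(-12/54731) = 53160/54731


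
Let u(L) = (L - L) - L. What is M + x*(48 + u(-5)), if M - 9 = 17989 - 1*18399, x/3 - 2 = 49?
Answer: 7708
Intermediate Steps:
u(L) = -L (u(L) = 0 - L = -L)
x = 153 (x = 6 + 3*49 = 6 + 147 = 153)
M = -401 (M = 9 + (17989 - 1*18399) = 9 + (17989 - 18399) = 9 - 410 = -401)
M + x*(48 + u(-5)) = -401 + 153*(48 - 1*(-5)) = -401 + 153*(48 + 5) = -401 + 153*53 = -401 + 8109 = 7708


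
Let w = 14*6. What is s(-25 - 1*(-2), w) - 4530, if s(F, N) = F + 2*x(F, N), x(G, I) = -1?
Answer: -4555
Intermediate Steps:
w = 84
s(F, N) = -2 + F (s(F, N) = F + 2*(-1) = F - 2 = -2 + F)
s(-25 - 1*(-2), w) - 4530 = (-2 + (-25 - 1*(-2))) - 4530 = (-2 + (-25 + 2)) - 4530 = (-2 - 23) - 4530 = -25 - 4530 = -4555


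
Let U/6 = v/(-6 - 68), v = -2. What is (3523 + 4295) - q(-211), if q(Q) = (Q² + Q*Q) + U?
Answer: -3005294/37 ≈ -81224.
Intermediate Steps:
U = 6/37 (U = 6*(-2/(-6 - 68)) = 6*(-2/(-74)) = 6*(-1/74*(-2)) = 6*(1/37) = 6/37 ≈ 0.16216)
q(Q) = 6/37 + 2*Q² (q(Q) = (Q² + Q*Q) + 6/37 = (Q² + Q²) + 6/37 = 2*Q² + 6/37 = 6/37 + 2*Q²)
(3523 + 4295) - q(-211) = (3523 + 4295) - (6/37 + 2*(-211)²) = 7818 - (6/37 + 2*44521) = 7818 - (6/37 + 89042) = 7818 - 1*3294560/37 = 7818 - 3294560/37 = -3005294/37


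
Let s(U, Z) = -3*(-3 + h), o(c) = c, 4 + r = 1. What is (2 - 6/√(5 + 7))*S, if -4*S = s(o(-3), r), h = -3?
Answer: -9 + 9*√3/2 ≈ -1.2058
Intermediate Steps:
r = -3 (r = -4 + 1 = -3)
s(U, Z) = 18 (s(U, Z) = -3*(-3 - 3) = -3*(-6) = 18)
S = -9/2 (S = -¼*18 = -9/2 ≈ -4.5000)
(2 - 6/√(5 + 7))*S = (2 - 6/√(5 + 7))*(-9/2) = (2 - 6*√3/6)*(-9/2) = (2 - √3)*(-9/2) = -9 + 9*√3/2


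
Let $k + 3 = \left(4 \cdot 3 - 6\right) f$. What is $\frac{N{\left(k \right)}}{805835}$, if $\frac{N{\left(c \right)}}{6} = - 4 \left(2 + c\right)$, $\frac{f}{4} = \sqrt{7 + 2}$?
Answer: $- \frac{1704}{805835} \approx -0.0021146$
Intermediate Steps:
$f = 12$ ($f = 4 \sqrt{7 + 2} = 4 \sqrt{9} = 4 \cdot 3 = 12$)
$k = 69$ ($k = -3 + \left(4 \cdot 3 - 6\right) 12 = -3 + \left(12 - 6\right) 12 = -3 + 6 \cdot 12 = -3 + 72 = 69$)
$N{\left(c \right)} = -48 - 24 c$ ($N{\left(c \right)} = 6 \left(- 4 \left(2 + c\right)\right) = 6 \left(-8 - 4 c\right) = -48 - 24 c$)
$\frac{N{\left(k \right)}}{805835} = \frac{-48 - 1656}{805835} = \left(-48 - 1656\right) \frac{1}{805835} = \left(-1704\right) \frac{1}{805835} = - \frac{1704}{805835}$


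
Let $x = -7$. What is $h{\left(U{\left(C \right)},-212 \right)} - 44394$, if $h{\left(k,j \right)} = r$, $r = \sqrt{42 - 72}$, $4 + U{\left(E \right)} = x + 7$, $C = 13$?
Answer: $-44394 + i \sqrt{30} \approx -44394.0 + 5.4772 i$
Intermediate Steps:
$U{\left(E \right)} = -4$ ($U{\left(E \right)} = -4 + \left(-7 + 7\right) = -4 + 0 = -4$)
$r = i \sqrt{30}$ ($r = \sqrt{-30} = i \sqrt{30} \approx 5.4772 i$)
$h{\left(k,j \right)} = i \sqrt{30}$
$h{\left(U{\left(C \right)},-212 \right)} - 44394 = i \sqrt{30} - 44394 = -44394 + i \sqrt{30}$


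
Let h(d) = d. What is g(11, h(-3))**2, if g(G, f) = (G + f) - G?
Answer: 9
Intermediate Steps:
g(G, f) = f
g(11, h(-3))**2 = (-3)**2 = 9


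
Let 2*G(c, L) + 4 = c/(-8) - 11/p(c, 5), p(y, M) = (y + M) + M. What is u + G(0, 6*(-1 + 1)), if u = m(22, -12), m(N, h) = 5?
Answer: 49/20 ≈ 2.4500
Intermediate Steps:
p(y, M) = y + 2*M (p(y, M) = (M + y) + M = y + 2*M)
G(c, L) = -2 - 11/(2*(10 + c)) - c/16 (G(c, L) = -2 + (c/(-8) - 11/(c + 2*5))/2 = -2 + (c*(-⅛) - 11/(c + 10))/2 = -2 + (-c/8 - 11/(10 + c))/2 = -2 + (-11/(10 + c) - c/8)/2 = -2 + (-11/(2*(10 + c)) - c/16) = -2 - 11/(2*(10 + c)) - c/16)
u = 5
u + G(0, 6*(-1 + 1)) = 5 + (-88 + (-32 - 1*0)*(10 + 0))/(16*(10 + 0)) = 5 + (1/16)*(-88 + (-32 + 0)*10)/10 = 5 + (1/16)*(⅒)*(-88 - 32*10) = 5 + (1/16)*(⅒)*(-88 - 320) = 5 + (1/16)*(⅒)*(-408) = 5 - 51/20 = 49/20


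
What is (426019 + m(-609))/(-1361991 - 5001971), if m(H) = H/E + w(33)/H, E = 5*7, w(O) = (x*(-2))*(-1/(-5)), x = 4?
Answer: -129717488/1937826429 ≈ -0.066940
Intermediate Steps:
w(O) = -8/5 (w(O) = (4*(-2))*(-1/(-5)) = -(-8)*(-1)/5 = -8*⅕ = -8/5)
E = 35
m(H) = -8/(5*H) + H/35 (m(H) = H/35 - 8/(5*H) = -8/(5*H) + H/35)
(426019 + m(-609))/(-1361991 - 5001971) = (426019 + (1/35)*(-56 + (-609)²)/(-609))/(-1361991 - 5001971) = (426019 + (1/35)*(-1/609)*(-56 + 370881))/(-6363962) = (426019 + (1/35)*(-1/609)*370825)*(-1/6363962) = (426019 - 10595/609)*(-1/6363962) = (259434976/609)*(-1/6363962) = -129717488/1937826429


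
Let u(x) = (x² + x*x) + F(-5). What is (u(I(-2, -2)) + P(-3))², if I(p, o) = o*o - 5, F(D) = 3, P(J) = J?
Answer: 4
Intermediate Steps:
I(p, o) = -5 + o² (I(p, o) = o² - 5 = -5 + o²)
u(x) = 3 + 2*x² (u(x) = (x² + x*x) + 3 = (x² + x²) + 3 = 2*x² + 3 = 3 + 2*x²)
(u(I(-2, -2)) + P(-3))² = ((3 + 2*(-5 + (-2)²)²) - 3)² = ((3 + 2*(-5 + 4)²) - 3)² = ((3 + 2*(-1)²) - 3)² = ((3 + 2*1) - 3)² = ((3 + 2) - 3)² = (5 - 3)² = 2² = 4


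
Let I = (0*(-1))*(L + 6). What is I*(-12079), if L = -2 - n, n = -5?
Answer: 0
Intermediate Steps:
L = 3 (L = -2 - 1*(-5) = -2 + 5 = 3)
I = 0 (I = (0*(-1))*(3 + 6) = 0*9 = 0)
I*(-12079) = 0*(-12079) = 0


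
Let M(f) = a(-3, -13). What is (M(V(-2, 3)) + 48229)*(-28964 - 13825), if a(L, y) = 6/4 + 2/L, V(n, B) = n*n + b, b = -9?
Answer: -4127412677/2 ≈ -2.0637e+9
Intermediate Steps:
V(n, B) = -9 + n² (V(n, B) = n*n - 9 = n² - 9 = -9 + n²)
a(L, y) = 3/2 + 2/L (a(L, y) = 6*(¼) + 2/L = 3/2 + 2/L)
M(f) = ⅚ (M(f) = 3/2 + 2/(-3) = 3/2 + 2*(-⅓) = 3/2 - ⅔ = ⅚)
(M(V(-2, 3)) + 48229)*(-28964 - 13825) = (⅚ + 48229)*(-28964 - 13825) = (289379/6)*(-42789) = -4127412677/2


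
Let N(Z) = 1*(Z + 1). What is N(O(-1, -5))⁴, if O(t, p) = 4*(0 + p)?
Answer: 130321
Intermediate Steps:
O(t, p) = 4*p
N(Z) = 1 + Z (N(Z) = 1*(1 + Z) = 1 + Z)
N(O(-1, -5))⁴ = (1 + 4*(-5))⁴ = (1 - 20)⁴ = (-19)⁴ = 130321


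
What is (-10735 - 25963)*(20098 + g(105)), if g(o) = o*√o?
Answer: -737556404 - 3853290*√105 ≈ -7.7704e+8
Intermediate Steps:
g(o) = o^(3/2)
(-10735 - 25963)*(20098 + g(105)) = (-10735 - 25963)*(20098 + 105^(3/2)) = -36698*(20098 + 105*√105) = -737556404 - 3853290*√105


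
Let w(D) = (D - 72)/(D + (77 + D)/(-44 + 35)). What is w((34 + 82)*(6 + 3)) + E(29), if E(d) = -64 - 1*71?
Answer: -1108377/8275 ≈ -133.94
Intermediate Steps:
E(d) = -135 (E(d) = -64 - 71 = -135)
w(D) = (-72 + D)/(-77/9 + 8*D/9) (w(D) = (-72 + D)/(D + (77 + D)/(-9)) = (-72 + D)/(D + (77 + D)*(-1/9)) = (-72 + D)/(D + (-77/9 - D/9)) = (-72 + D)/(-77/9 + 8*D/9))
w((34 + 82)*(6 + 3)) + E(29) = 9*(-72 + (34 + 82)*(6 + 3))/(-77 + 8*((34 + 82)*(6 + 3))) - 135 = 9*(-72 + 116*9)/(-77 + 8*(116*9)) - 135 = 9*(-72 + 1044)/(-77 + 8*1044) - 135 = 9*972/(-77 + 8352) - 135 = 9*972/8275 - 135 = 9*(1/8275)*972 - 135 = 8748/8275 - 135 = -1108377/8275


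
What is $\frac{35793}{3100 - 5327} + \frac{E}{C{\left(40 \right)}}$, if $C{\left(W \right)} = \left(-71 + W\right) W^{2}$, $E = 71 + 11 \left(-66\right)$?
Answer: $- \frac{354774823}{22091840} \approx -16.059$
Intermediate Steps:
$E = -655$ ($E = 71 - 726 = -655$)
$C{\left(W \right)} = W^{2} \left(-71 + W\right)$
$\frac{35793}{3100 - 5327} + \frac{E}{C{\left(40 \right)}} = \frac{35793}{3100 - 5327} - \frac{655}{40^{2} \left(-71 + 40\right)} = \frac{35793}{-2227} - \frac{655}{1600 \left(-31\right)} = 35793 \left(- \frac{1}{2227}\right) - \frac{655}{-49600} = - \frac{35793}{2227} - - \frac{131}{9920} = - \frac{35793}{2227} + \frac{131}{9920} = - \frac{354774823}{22091840}$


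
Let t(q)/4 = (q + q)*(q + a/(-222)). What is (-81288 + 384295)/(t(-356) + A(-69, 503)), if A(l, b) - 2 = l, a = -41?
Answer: 33633777/112475747 ≈ 0.29903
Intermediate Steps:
A(l, b) = 2 + l
t(q) = 8*q*(41/222 + q) (t(q) = 4*((q + q)*(q - 41/(-222))) = 4*((2*q)*(q - 41*(-1/222))) = 4*((2*q)*(q + 41/222)) = 4*((2*q)*(41/222 + q)) = 4*(2*q*(41/222 + q)) = 8*q*(41/222 + q))
(-81288 + 384295)/(t(-356) + A(-69, 503)) = (-81288 + 384295)/((4/111)*(-356)*(41 + 222*(-356)) + (2 - 69)) = 303007/((4/111)*(-356)*(41 - 79032) - 67) = 303007/((4/111)*(-356)*(-78991) - 67) = 303007/(112483184/111 - 67) = 303007/(112475747/111) = 303007*(111/112475747) = 33633777/112475747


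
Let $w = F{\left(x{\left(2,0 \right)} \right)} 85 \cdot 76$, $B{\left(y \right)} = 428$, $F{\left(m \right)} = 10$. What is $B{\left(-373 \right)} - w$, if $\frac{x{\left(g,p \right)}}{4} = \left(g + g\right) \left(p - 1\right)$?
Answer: $-64172$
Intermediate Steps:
$x{\left(g,p \right)} = 8 g \left(-1 + p\right)$ ($x{\left(g,p \right)} = 4 \left(g + g\right) \left(p - 1\right) = 4 \cdot 2 g \left(-1 + p\right) = 8 g \left(-1 + p\right)$)
$w = 64600$ ($w = 10 \cdot 85 \cdot 76 = 850 \cdot 76 = 64600$)
$B{\left(-373 \right)} - w = 428 - 64600 = -64172$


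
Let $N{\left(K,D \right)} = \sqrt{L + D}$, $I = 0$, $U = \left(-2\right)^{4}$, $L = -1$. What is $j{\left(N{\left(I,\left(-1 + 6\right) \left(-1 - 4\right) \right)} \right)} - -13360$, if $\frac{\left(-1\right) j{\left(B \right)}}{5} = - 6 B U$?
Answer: $13360 + 480 i \sqrt{26} \approx 13360.0 + 2447.5 i$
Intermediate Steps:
$U = 16$
$N{\left(K,D \right)} = \sqrt{-1 + D}$
$j{\left(B \right)} = 480 B$ ($j{\left(B \right)} = - 5 - 6 B 16 = - 5 \left(- 96 B\right) = 480 B$)
$j{\left(N{\left(I,\left(-1 + 6\right) \left(-1 - 4\right) \right)} \right)} - -13360 = 480 \sqrt{-1 + \left(-1 + 6\right) \left(-1 - 4\right)} - -13360 = 480 \sqrt{-1 + 5 \left(-5\right)} + 13360 = 480 \sqrt{-1 - 25} + 13360 = 480 \sqrt{-26} + 13360 = 480 i \sqrt{26} + 13360 = 13360 + 480 i \sqrt{26}$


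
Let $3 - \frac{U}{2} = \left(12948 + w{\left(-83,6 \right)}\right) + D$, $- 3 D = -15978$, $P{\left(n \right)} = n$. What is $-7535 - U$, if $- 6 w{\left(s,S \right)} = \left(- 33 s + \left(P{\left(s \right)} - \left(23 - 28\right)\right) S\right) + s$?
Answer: $\frac{84833}{3} \approx 28278.0$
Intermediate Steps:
$D = 5326$ ($D = \left(- \frac{1}{3}\right) \left(-15978\right) = 5326$)
$w{\left(s,S \right)} = \frac{16 s}{3} - \frac{S \left(5 + s\right)}{6}$ ($w{\left(s,S \right)} = - \frac{\left(- 33 s + \left(s - \left(23 - 28\right)\right) S\right) + s}{6} = - \frac{\left(- 33 s + \left(s - -5\right) S\right) + s}{6} = - \frac{\left(- 33 s + \left(s + 5\right) S\right) + s}{6} = - \frac{\left(- 33 s + \left(5 + s\right) S\right) + s}{6} = - \frac{\left(- 33 s + S \left(5 + s\right)\right) + s}{6} = - \frac{- 32 s + S \left(5 + s\right)}{6} = \frac{16 s}{3} - \frac{S \left(5 + s\right)}{6}$)
$U = - \frac{107438}{3}$ ($U = 6 - 2 \left(\left(12948 - \left(\frac{1343}{3} - 83\right)\right) + 5326\right) = 6 - 2 \left(\left(12948 - \frac{1094}{3}\right) + 5326\right) = 6 - 2 \left(\frac{37750}{3} + 5326\right) = 6 - \frac{107456}{3} = - \frac{107438}{3} \approx -35813.0$)
$-7535 - U = -7535 - - \frac{107438}{3} = -7535 + \frac{107438}{3} = \frac{84833}{3}$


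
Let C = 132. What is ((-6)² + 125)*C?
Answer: 21252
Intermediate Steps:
((-6)² + 125)*C = ((-6)² + 125)*132 = (36 + 125)*132 = 161*132 = 21252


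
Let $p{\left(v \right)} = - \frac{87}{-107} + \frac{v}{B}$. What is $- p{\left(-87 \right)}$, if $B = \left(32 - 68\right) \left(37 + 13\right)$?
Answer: $- \frac{55303}{64200} \approx -0.86142$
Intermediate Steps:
$B = -1800$ ($B = \left(-36\right) 50 = -1800$)
$p{\left(v \right)} = \frac{87}{107} - \frac{v}{1800}$ ($p{\left(v \right)} = - \frac{87}{-107} + \frac{v}{-1800} = \left(-87\right) \left(- \frac{1}{107}\right) + v \left(- \frac{1}{1800}\right) = \frac{87}{107} - \frac{v}{1800}$)
$- p{\left(-87 \right)} = - (\frac{87}{107} - - \frac{29}{600}) = - (\frac{87}{107} + \frac{29}{600}) = \left(-1\right) \frac{55303}{64200} = - \frac{55303}{64200}$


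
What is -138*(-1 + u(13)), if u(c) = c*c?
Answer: -23184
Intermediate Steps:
u(c) = c**2
-138*(-1 + u(13)) = -138*(-1 + 13**2) = -138*(-1 + 169) = -138*168 = -23184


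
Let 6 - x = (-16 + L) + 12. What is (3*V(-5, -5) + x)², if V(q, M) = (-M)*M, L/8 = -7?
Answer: 81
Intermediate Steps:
L = -56 (L = 8*(-7) = -56)
V(q, M) = -M²
x = 66 (x = 6 - ((-16 - 56) + 12) = 6 - (-72 + 12) = 6 - 1*(-60) = 6 + 60 = 66)
(3*V(-5, -5) + x)² = (3*(-1*(-5)²) + 66)² = (3*(-1*25) + 66)² = (3*(-25) + 66)² = (-75 + 66)² = (-9)² = 81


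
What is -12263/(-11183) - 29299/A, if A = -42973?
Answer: 854628616/480567059 ≈ 1.7784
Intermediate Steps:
-12263/(-11183) - 29299/A = -12263/(-11183) - 29299/(-42973) = -12263*(-1/11183) - 29299*(-1/42973) = 12263/11183 + 29299/42973 = 854628616/480567059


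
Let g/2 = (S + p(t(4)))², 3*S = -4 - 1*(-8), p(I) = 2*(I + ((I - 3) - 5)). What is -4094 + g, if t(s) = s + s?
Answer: -31438/9 ≈ -3493.1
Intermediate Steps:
t(s) = 2*s
p(I) = -16 + 4*I (p(I) = 2*(I + ((-3 + I) - 5)) = 2*(I + (-8 + I)) = 2*(-8 + 2*I) = -16 + 4*I)
S = 4/3 (S = (-4 - 1*(-8))/3 = (-4 + 8)/3 = (⅓)*4 = 4/3 ≈ 1.3333)
g = 5408/9 (g = 2*(4/3 + (-16 + 4*(2*4)))² = 2*(4/3 + (-16 + 4*8))² = 2*(4/3 + (-16 + 32))² = 2*(4/3 + 16)² = 2*(52/3)² = 2*(2704/9) = 5408/9 ≈ 600.89)
-4094 + g = -4094 + 5408/9 = -31438/9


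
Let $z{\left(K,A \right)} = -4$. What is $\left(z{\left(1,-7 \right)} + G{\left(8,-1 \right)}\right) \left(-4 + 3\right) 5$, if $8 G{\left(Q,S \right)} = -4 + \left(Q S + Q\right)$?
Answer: $\frac{45}{2} \approx 22.5$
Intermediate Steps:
$G{\left(Q,S \right)} = - \frac{1}{2} + \frac{Q}{8} + \frac{Q S}{8}$ ($G{\left(Q,S \right)} = \frac{-4 + \left(Q S + Q\right)}{8} = \frac{-4 + \left(Q + Q S\right)}{8} = \frac{-4 + Q + Q S}{8} = - \frac{1}{2} + \frac{Q}{8} + \frac{Q S}{8}$)
$\left(z{\left(1,-7 \right)} + G{\left(8,-1 \right)}\right) \left(-4 + 3\right) 5 = \left(-4 + \left(- \frac{1}{2} + \frac{1}{8} \cdot 8 + \frac{1}{8} \cdot 8 \left(-1\right)\right)\right) \left(-4 + 3\right) 5 = \left(-4 - \frac{1}{2}\right) \left(\left(-1\right) 5\right) = \left(-4 - \frac{1}{2}\right) \left(-5\right) = \left(- \frac{9}{2}\right) \left(-5\right) = \frac{45}{2}$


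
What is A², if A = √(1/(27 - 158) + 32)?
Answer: 4191/131 ≈ 31.992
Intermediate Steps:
A = √549021/131 (A = √(1/(-131) + 32) = √(-1/131 + 32) = √(4191/131) = √549021/131 ≈ 5.6562)
A² = (√549021/131)² = 4191/131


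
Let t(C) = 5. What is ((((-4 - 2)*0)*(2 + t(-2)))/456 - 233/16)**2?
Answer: 54289/256 ≈ 212.07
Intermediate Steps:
((((-4 - 2)*0)*(2 + t(-2)))/456 - 233/16)**2 = ((((-4 - 2)*0)*(2 + 5))/456 - 233/16)**2 = ((-6*0*7)*(1/456) - 233*1/16)**2 = ((0*7)*(1/456) - 233/16)**2 = (0*(1/456) - 233/16)**2 = (0 - 233/16)**2 = (-233/16)**2 = 54289/256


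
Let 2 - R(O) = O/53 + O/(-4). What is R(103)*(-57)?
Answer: -311847/212 ≈ -1471.0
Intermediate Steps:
R(O) = 2 + 49*O/212 (R(O) = 2 - (O/53 + O/(-4)) = 2 - (O*(1/53) + O*(-¼)) = 2 - (O/53 - O/4) = 2 - (-49)*O/212 = 2 + 49*O/212)
R(103)*(-57) = (2 + (49/212)*103)*(-57) = (2 + 5047/212)*(-57) = (5471/212)*(-57) = -311847/212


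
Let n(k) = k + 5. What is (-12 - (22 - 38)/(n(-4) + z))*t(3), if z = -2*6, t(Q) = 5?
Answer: -740/11 ≈ -67.273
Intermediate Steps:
z = -12
n(k) = 5 + k
(-12 - (22 - 38)/(n(-4) + z))*t(3) = (-12 - (22 - 38)/((5 - 4) - 12))*5 = (-12 - (-16)/(1 - 12))*5 = (-12 - (-16)/(-11))*5 = (-12 - (-16)*(-1)/11)*5 = (-12 - 1*16/11)*5 = (-12 - 16/11)*5 = -148/11*5 = -740/11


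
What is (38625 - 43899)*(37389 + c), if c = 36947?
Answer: -392048064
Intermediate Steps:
(38625 - 43899)*(37389 + c) = (38625 - 43899)*(37389 + 36947) = -5274*74336 = -392048064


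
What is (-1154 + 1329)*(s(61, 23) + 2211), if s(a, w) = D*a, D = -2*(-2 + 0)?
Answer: 429625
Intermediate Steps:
D = 4 (D = -2*(-2) = 4)
s(a, w) = 4*a
(-1154 + 1329)*(s(61, 23) + 2211) = (-1154 + 1329)*(4*61 + 2211) = 175*(244 + 2211) = 175*2455 = 429625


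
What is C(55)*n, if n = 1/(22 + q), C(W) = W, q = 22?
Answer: 5/4 ≈ 1.2500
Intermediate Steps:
n = 1/44 (n = 1/(22 + 22) = 1/44 ≈ 0.022727)
C(55)*n = 55*(1/44) = 5/4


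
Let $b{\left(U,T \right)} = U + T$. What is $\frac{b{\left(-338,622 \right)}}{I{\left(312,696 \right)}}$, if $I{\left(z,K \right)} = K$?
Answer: $\frac{71}{174} \approx 0.40805$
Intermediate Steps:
$b{\left(U,T \right)} = T + U$
$\frac{b{\left(-338,622 \right)}}{I{\left(312,696 \right)}} = \frac{622 - 338}{696} = 284 \cdot \frac{1}{696} = \frac{71}{174}$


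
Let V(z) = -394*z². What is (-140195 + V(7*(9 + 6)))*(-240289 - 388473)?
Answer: 2819397102290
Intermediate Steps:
(-140195 + V(7*(9 + 6)))*(-240289 - 388473) = (-140195 - 394*49*(9 + 6)²)*(-240289 - 388473) = (-140195 - 394*(7*15)²)*(-628762) = (-140195 - 394*105²)*(-628762) = (-140195 - 394*11025)*(-628762) = (-140195 - 4343850)*(-628762) = -4484045*(-628762) = 2819397102290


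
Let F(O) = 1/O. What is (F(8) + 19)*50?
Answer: 3825/4 ≈ 956.25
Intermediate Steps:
(F(8) + 19)*50 = (1/8 + 19)*50 = (⅛ + 19)*50 = (153/8)*50 = 3825/4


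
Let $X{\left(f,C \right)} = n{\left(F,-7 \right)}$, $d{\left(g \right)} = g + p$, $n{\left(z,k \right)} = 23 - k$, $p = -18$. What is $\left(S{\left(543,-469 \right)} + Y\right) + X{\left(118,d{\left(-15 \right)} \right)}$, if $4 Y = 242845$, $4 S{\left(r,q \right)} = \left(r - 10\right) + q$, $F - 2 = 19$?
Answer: $\frac{243029}{4} \approx 60757.0$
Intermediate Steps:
$F = 21$ ($F = 2 + 19 = 21$)
$d{\left(g \right)} = -18 + g$ ($d{\left(g \right)} = g - 18 = -18 + g$)
$X{\left(f,C \right)} = 30$ ($X{\left(f,C \right)} = 23 - -7 = 23 + 7 = 30$)
$S{\left(r,q \right)} = - \frac{5}{2} + \frac{q}{4} + \frac{r}{4}$ ($S{\left(r,q \right)} = \frac{\left(r - 10\right) + q}{4} = \frac{\left(-10 + r\right) + q}{4} = \frac{-10 + q + r}{4} = - \frac{5}{2} + \frac{q}{4} + \frac{r}{4}$)
$Y = \frac{242845}{4}$ ($Y = \frac{1}{4} \cdot 242845 = \frac{242845}{4} \approx 60711.0$)
$\left(S{\left(543,-469 \right)} + Y\right) + X{\left(118,d{\left(-15 \right)} \right)} = \left(\left(- \frac{5}{2} + \frac{1}{4} \left(-469\right) + \frac{1}{4} \cdot 543\right) + \frac{242845}{4}\right) + 30 = \left(\left(- \frac{5}{2} - \frac{469}{4} + \frac{543}{4}\right) + \frac{242845}{4}\right) + 30 = \left(16 + \frac{242845}{4}\right) + 30 = \frac{242909}{4} + 30 = \frac{243029}{4}$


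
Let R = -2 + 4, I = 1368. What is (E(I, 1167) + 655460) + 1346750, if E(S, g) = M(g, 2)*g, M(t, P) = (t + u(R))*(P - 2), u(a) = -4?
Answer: 2002210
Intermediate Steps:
R = 2
M(t, P) = (-4 + t)*(-2 + P) (M(t, P) = (t - 4)*(P - 2) = (-4 + t)*(-2 + P))
E(S, g) = 0 (E(S, g) = (8 - 4*2 - 2*g + 2*g)*g = (8 - 8 - 2*g + 2*g)*g = 0*g = 0)
(E(I, 1167) + 655460) + 1346750 = (0 + 655460) + 1346750 = 655460 + 1346750 = 2002210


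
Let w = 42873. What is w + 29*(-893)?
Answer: 16976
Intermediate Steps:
w + 29*(-893) = 42873 + 29*(-893) = 42873 - 25897 = 16976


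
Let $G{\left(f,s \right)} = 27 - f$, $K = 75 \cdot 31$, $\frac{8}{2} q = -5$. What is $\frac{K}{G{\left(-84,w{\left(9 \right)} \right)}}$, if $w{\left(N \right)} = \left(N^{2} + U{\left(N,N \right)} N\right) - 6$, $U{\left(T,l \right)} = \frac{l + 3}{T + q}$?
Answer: $\frac{775}{37} \approx 20.946$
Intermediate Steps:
$q = - \frac{5}{4}$ ($q = \frac{1}{4} \left(-5\right) = - \frac{5}{4} \approx -1.25$)
$K = 2325$
$U{\left(T,l \right)} = \frac{3 + l}{- \frac{5}{4} + T}$ ($U{\left(T,l \right)} = \frac{l + 3}{T - \frac{5}{4}} = \frac{3 + l}{- \frac{5}{4} + T}$)
$w{\left(N \right)} = -6 + N^{2} + \frac{4 N \left(3 + N\right)}{-5 + 4 N}$ ($w{\left(N \right)} = \left(N^{2} + \frac{4 \left(3 + N\right)}{-5 + 4 N} N\right) - 6 = \left(N^{2} + \frac{4 N \left(3 + N\right)}{-5 + 4 N}\right) - 6 = -6 + N^{2} + \frac{4 N \left(3 + N\right)}{-5 + 4 N}$)
$\frac{K}{G{\left(-84,w{\left(9 \right)} \right)}} = \frac{2325}{27 - -84} = \frac{2325}{27 + 84} = \frac{2325}{111} = 2325 \cdot \frac{1}{111} = \frac{775}{37}$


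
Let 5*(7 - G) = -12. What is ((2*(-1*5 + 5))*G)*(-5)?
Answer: 0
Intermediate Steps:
G = 47/5 (G = 7 - ⅕*(-12) = 7 + 12/5 = 47/5 ≈ 9.4000)
((2*(-1*5 + 5))*G)*(-5) = ((2*(-1*5 + 5))*(47/5))*(-5) = ((2*(-5 + 5))*(47/5))*(-5) = ((2*0)*(47/5))*(-5) = (0*(47/5))*(-5) = 0*(-5) = 0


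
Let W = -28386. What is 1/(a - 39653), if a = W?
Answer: -1/68039 ≈ -1.4697e-5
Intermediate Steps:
a = -28386
1/(a - 39653) = 1/(-28386 - 39653) = 1/(-68039) = -1/68039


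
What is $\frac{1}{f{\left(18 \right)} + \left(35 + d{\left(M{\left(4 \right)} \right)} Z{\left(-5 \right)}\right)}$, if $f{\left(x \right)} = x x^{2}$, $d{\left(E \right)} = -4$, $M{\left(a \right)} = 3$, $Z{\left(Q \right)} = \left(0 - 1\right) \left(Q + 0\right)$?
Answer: $\frac{1}{5847} \approx 0.00017103$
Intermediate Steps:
$Z{\left(Q \right)} = - Q$
$f{\left(x \right)} = x^{3}$
$\frac{1}{f{\left(18 \right)} + \left(35 + d{\left(M{\left(4 \right)} \right)} Z{\left(-5 \right)}\right)} = \frac{1}{18^{3} + \left(35 - 4 \left(\left(-1\right) \left(-5\right)\right)\right)} = \frac{1}{5832 + \left(35 - 20\right)} = \frac{1}{5832 + 15} = \frac{1}{5847}$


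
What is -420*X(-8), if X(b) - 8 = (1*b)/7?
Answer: -2880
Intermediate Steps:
X(b) = 8 + b/7 (X(b) = 8 + (1*b)/7 = 8 + b*(⅐) = 8 + b/7)
-420*X(-8) = -420*(8 + (⅐)*(-8)) = -420*(8 - 8/7) = -420*48/7 = -2880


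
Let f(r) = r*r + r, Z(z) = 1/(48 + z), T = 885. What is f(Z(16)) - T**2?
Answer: -3208089535/4096 ≈ -7.8323e+5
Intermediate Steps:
f(r) = r + r**2 (f(r) = r**2 + r = r + r**2)
f(Z(16)) - T**2 = (1 + 1/(48 + 16))/(48 + 16) - 1*885**2 = (1 + 1/64)/64 - 1*783225 = (1 + 1/64)/64 - 783225 = (1/64)*(65/64) - 783225 = 65/4096 - 783225 = -3208089535/4096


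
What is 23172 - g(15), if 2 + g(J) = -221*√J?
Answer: 23174 + 221*√15 ≈ 24030.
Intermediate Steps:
g(J) = -2 - 221*√J
23172 - g(15) = 23172 - (-2 - 221*√15) = 23172 + (2 + 221*√15) = 23174 + 221*√15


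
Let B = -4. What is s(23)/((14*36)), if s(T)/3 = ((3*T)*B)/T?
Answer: -1/14 ≈ -0.071429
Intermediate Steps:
s(T) = -36 (s(T) = 3*(((3*T)*(-4))/T) = 3*((-12*T)/T) = 3*(-12) = -36)
s(23)/((14*36)) = -36/(14*36) = -36/504 = -36*1/504 = -1/14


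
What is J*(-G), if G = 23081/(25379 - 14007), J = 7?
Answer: -161567/11372 ≈ -14.207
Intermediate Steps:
G = 23081/11372 ≈ 2.0296
J*(-G) = 7*(-1*23081/11372) = 7*(-23081/11372) = -161567/11372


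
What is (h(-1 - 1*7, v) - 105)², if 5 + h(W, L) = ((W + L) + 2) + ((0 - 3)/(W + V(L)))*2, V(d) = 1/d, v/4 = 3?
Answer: 96196864/9025 ≈ 10659.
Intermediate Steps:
v = 12 (v = 4*3 = 12)
h(W, L) = -3 + L + W - 6/(W + 1/L) (h(W, L) = -5 + (((W + L) + 2) + ((0 - 3)/(W + 1/L))*2) = -5 + (((L + W) + 2) - 3/(W + 1/L)*2) = -5 + ((2 + L + W) - 6/(W + 1/L)) = -5 + (2 + L + W - 6/(W + 1/L)) = -3 + L + W - 6/(W + 1/L))
(h(-1 - 1*7, v) - 105)² = ((-3 + (-1 - 1*7) + 12*(-5 + (-1 - 1*7)² - 3*(-1 - 1*7) + 12*(-1 - 1*7)))/(1 + 12*(-1 - 1*7)) - 105)² = ((-3 + (-1 - 7) + 12*(-5 + (-1 - 7)² - 3*(-1 - 7) + 12*(-1 - 7)))/(1 + 12*(-1 - 7)) - 105)² = ((-3 - 8 + 12*(-5 + (-8)² - 3*(-8) + 12*(-8)))/(1 + 12*(-8)) - 105)² = ((-3 - 8 + 12*(-5 + 64 + 24 - 96))/(1 - 96) - 105)² = ((-3 - 8 + 12*(-13))/(-95) - 105)² = (-(-3 - 8 - 156)/95 - 105)² = (-1/95*(-167) - 105)² = (167/95 - 105)² = (-9808/95)² = 96196864/9025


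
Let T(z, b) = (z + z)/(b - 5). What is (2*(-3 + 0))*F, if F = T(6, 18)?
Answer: -72/13 ≈ -5.5385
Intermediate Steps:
T(z, b) = 2*z/(-5 + b) (T(z, b) = (2*z)/(-5 + b) = 2*z/(-5 + b))
F = 12/13 (F = 2*6/(-5 + 18) = 2*6/13 = 2*6*(1/13) = 12/13 ≈ 0.92308)
(2*(-3 + 0))*F = (2*(-3 + 0))*(12/13) = (2*(-3))*(12/13) = -6*12/13 = -72/13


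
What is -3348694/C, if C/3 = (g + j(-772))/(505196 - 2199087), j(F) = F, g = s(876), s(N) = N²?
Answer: 2836161314177/1149906 ≈ 2.4664e+6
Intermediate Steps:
g = 767376 (g = 876² = 767376)
C = -2299812/1693891 (C = 3*((767376 - 772)/(505196 - 2199087)) = 3*(766604/(-1693891)) = 3*(766604*(-1/1693891)) = 3*(-766604/1693891) = -2299812/1693891 ≈ -1.3577)
-3348694/C = -3348694/(-2299812/1693891) = -3348694*(-1693891/2299812) = 2836161314177/1149906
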